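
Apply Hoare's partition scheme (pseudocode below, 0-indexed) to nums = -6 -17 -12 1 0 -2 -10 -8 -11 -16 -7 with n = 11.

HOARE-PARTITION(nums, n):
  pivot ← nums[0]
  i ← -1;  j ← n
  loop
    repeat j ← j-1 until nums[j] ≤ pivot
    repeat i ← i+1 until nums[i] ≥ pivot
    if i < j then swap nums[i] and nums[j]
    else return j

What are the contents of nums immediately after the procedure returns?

pivot = nums[0] = -6; i = -1, j = 11
j→10 (nums[10]=-7≤-6), i→0 (nums[0]=-6≥-6); i<j, swap → -7 -17 -12 1 0 -2 -10 -8 -11 -16 -6
j→9 (nums[9]=-16≤-6), i→3 (nums[3]=1≥-6); i<j, swap → -7 -17 -12 -16 0 -2 -10 -8 -11 1 -6
j→8 (nums[8]=-11≤-6), i→4 (nums[4]=0≥-6); i<j, swap → -7 -17 -12 -16 -11 -2 -10 -8 0 1 -6
j→7 (nums[7]=-8≤-6), i→5 (nums[5]=-2≥-6); i<j, swap → -7 -17 -12 -16 -11 -8 -10 -2 0 1 -6
j→6, i→7; i≥j, return j=6. nums = -7 -17 -12 -16 -11 -8 -10 -2 0 1 -6

-7 -17 -12 -16 -11 -8 -10 -2 0 1 -6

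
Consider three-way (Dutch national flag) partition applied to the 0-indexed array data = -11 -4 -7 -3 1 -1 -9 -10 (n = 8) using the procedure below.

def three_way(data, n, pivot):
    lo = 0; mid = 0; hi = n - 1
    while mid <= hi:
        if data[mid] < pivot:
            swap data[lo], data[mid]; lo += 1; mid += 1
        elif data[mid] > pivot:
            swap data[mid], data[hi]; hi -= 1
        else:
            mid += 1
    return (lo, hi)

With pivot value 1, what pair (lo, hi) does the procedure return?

pivot = 1; lo=0, mid=0, hi=7
data[mid]=-11<1: swap data[0],data[0]; lo=1,mid=1 → -11 -4 -7 -3 1 -1 -9 -10
data[mid]=-4<1: swap data[1],data[1]; lo=2,mid=2 → -11 -4 -7 -3 1 -1 -9 -10
data[mid]=-7<1: swap data[2],data[2]; lo=3,mid=3 → -11 -4 -7 -3 1 -1 -9 -10
data[mid]=-3<1: swap data[3],data[3]; lo=4,mid=4 → -11 -4 -7 -3 1 -1 -9 -10
data[mid]=1=1: mid=5
data[mid]=-1<1: swap data[4],data[5]; lo=5,mid=6 → -11 -4 -7 -3 -1 1 -9 -10
data[mid]=-9<1: swap data[5],data[6]; lo=6,mid=7 → -11 -4 -7 -3 -1 -9 1 -10
data[mid]=-10<1: swap data[6],data[7]; lo=7,mid=8 → -11 -4 -7 -3 -1 -9 -10 1
end: lo=7, hi=7; data = -11 -4 -7 -3 -1 -9 -10 1

(7, 7)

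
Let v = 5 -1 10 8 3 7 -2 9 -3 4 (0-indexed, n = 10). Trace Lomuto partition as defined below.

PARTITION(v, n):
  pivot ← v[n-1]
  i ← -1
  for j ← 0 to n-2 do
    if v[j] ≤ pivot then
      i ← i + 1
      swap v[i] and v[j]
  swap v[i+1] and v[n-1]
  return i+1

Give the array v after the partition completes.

pivot=4, i=-1
j=0: 5>4, skip
j=1: -1≤4, i=0, swap(0,1) ⇒ -1 5 10 8 3 7 -2 9 -3 4
j=2: 10>4, skip
j=3: 8>4, skip
j=4: 3≤4, i=1, swap(1,4) ⇒ -1 3 10 8 5 7 -2 9 -3 4
j=5: 7>4, skip
j=6: -2≤4, i=2, swap(2,6) ⇒ -1 3 -2 8 5 7 10 9 -3 4
j=7: 9>4, skip
j=8: -3≤4, i=3, swap(3,8) ⇒ -1 3 -2 -3 5 7 10 9 8 4
swap(4,9) ⇒ -1 3 -2 -3 4 7 10 9 8 5; return 4

-1 3 -2 -3 4 7 10 9 8 5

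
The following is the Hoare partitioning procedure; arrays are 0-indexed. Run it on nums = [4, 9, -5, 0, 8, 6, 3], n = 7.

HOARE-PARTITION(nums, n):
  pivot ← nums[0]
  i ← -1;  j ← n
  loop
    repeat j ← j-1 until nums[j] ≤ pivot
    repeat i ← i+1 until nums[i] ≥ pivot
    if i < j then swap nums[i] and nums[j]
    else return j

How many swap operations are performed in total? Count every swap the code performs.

2

pivot = nums[0] = 4; i = -1, j = 7
j→6 (nums[6]=3≤4), i→0 (nums[0]=4≥4); i<j, swap → [3, 9, -5, 0, 8, 6, 4]
j→3 (nums[3]=0≤4), i→1 (nums[1]=9≥4); i<j, swap → [3, 0, -5, 9, 8, 6, 4]
j→2, i→3; i≥j, return j=2. nums = [3, 0, -5, 9, 8, 6, 4]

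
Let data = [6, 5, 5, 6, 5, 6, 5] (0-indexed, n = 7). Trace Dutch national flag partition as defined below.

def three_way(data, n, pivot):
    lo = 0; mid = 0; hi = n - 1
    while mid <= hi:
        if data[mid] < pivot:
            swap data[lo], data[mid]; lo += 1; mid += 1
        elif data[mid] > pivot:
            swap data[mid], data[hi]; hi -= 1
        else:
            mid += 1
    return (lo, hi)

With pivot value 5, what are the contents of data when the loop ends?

lo=0 mid=0 hi=6
6>5: swap(0,6), hi=5 ⇒ [5, 5, 5, 6, 5, 6, 6]
5=5: mid=1
5=5: mid=2
5=5: mid=3
6>5: swap(3,5), hi=4 ⇒ [5, 5, 5, 6, 5, 6, 6]
6>5: swap(3,4), hi=3 ⇒ [5, 5, 5, 5, 6, 6, 6]
5=5: mid=4
done. lo=0 hi=3; data=[5, 5, 5, 5, 6, 6, 6]

[5, 5, 5, 5, 6, 6, 6]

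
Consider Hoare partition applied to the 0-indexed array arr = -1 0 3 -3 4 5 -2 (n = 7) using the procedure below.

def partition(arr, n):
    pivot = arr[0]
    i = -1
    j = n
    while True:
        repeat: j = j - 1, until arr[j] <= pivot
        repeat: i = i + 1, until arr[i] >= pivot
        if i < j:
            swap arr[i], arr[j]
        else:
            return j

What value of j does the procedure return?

1

pivot=-1
j stops at 6 (-2), i stops at 0 (-1); swap ⇒ -2 0 3 -3 4 5 -1
j stops at 3 (-3), i stops at 1 (0); swap ⇒ -2 -3 3 0 4 5 -1
j stops at 1, i stops at 2; i≥j ⇒ return 1. arr=-2 -3 3 0 4 5 -1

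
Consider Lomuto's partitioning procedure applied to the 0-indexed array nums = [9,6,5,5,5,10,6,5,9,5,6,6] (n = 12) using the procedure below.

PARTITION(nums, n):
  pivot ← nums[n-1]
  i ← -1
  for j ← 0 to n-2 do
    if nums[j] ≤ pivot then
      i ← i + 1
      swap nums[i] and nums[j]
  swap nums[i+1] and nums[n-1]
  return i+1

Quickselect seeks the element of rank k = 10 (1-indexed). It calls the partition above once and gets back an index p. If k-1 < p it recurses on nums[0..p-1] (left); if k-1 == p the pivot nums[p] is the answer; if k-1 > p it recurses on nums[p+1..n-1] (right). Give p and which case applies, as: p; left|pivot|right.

8; right

pivot = nums[11] = 6; i = -1
j=0: nums[0]=9 > 6 → no swap
j=1: nums[1]=6 ≤ 6 → i=0, swap nums[0],nums[1] → [6,9,5,5,5,10,6,5,9,5,6,6]
j=2: nums[2]=5 ≤ 6 → i=1, swap nums[1],nums[2] → [6,5,9,5,5,10,6,5,9,5,6,6]
j=3: nums[3]=5 ≤ 6 → i=2, swap nums[2],nums[3] → [6,5,5,9,5,10,6,5,9,5,6,6]
j=4: nums[4]=5 ≤ 6 → i=3, swap nums[3],nums[4] → [6,5,5,5,9,10,6,5,9,5,6,6]
j=5: nums[5]=10 > 6 → no swap
j=6: nums[6]=6 ≤ 6 → i=4, swap nums[4],nums[6] → [6,5,5,5,6,10,9,5,9,5,6,6]
j=7: nums[7]=5 ≤ 6 → i=5, swap nums[5],nums[7] → [6,5,5,5,6,5,9,10,9,5,6,6]
j=8: nums[8]=9 > 6 → no swap
j=9: nums[9]=5 ≤ 6 → i=6, swap nums[6],nums[9] → [6,5,5,5,6,5,5,10,9,9,6,6]
j=10: nums[10]=6 ≤ 6 → i=7, swap nums[7],nums[10] → [6,5,5,5,6,5,5,6,9,9,10,6]
final swap nums[8],nums[11] → [6,5,5,5,6,5,5,6,6,9,10,9]; return 8
p = 8; k-1 = 9 > 8 ⇒ right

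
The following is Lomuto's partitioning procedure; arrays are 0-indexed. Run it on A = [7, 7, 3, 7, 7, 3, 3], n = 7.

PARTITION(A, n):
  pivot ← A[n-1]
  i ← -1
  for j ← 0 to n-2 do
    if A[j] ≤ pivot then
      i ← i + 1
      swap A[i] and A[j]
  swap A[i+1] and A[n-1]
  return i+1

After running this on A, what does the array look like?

pivot = A[6] = 3; i = -1
j=0: A[0]=7 > 3 → no swap
j=1: A[1]=7 > 3 → no swap
j=2: A[2]=3 ≤ 3 → i=0, swap A[0],A[2] → [3, 7, 7, 7, 7, 3, 3]
j=3: A[3]=7 > 3 → no swap
j=4: A[4]=7 > 3 → no swap
j=5: A[5]=3 ≤ 3 → i=1, swap A[1],A[5] → [3, 3, 7, 7, 7, 7, 3]
final swap A[2],A[6] → [3, 3, 3, 7, 7, 7, 7]; return 2

[3, 3, 3, 7, 7, 7, 7]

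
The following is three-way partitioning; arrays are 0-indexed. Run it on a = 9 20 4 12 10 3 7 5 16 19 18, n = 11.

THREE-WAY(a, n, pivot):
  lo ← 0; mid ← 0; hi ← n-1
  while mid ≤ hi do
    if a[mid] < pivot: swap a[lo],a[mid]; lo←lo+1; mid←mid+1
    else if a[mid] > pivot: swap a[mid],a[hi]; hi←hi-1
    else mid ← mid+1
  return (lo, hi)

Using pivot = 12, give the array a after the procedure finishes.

9 5 4 10 3 7 12 16 19 18 20

pivot = 12; lo=0, mid=0, hi=10
a[mid]=9<12: swap a[0],a[0]; lo=1,mid=1 → 9 20 4 12 10 3 7 5 16 19 18
a[mid]=20>12: swap a[1],a[10]; hi=9 → 9 18 4 12 10 3 7 5 16 19 20
a[mid]=18>12: swap a[1],a[9]; hi=8 → 9 19 4 12 10 3 7 5 16 18 20
a[mid]=19>12: swap a[1],a[8]; hi=7 → 9 16 4 12 10 3 7 5 19 18 20
a[mid]=16>12: swap a[1],a[7]; hi=6 → 9 5 4 12 10 3 7 16 19 18 20
a[mid]=5<12: swap a[1],a[1]; lo=2,mid=2 → 9 5 4 12 10 3 7 16 19 18 20
a[mid]=4<12: swap a[2],a[2]; lo=3,mid=3 → 9 5 4 12 10 3 7 16 19 18 20
a[mid]=12=12: mid=4
a[mid]=10<12: swap a[3],a[4]; lo=4,mid=5 → 9 5 4 10 12 3 7 16 19 18 20
a[mid]=3<12: swap a[4],a[5]; lo=5,mid=6 → 9 5 4 10 3 12 7 16 19 18 20
a[mid]=7<12: swap a[5],a[6]; lo=6,mid=7 → 9 5 4 10 3 7 12 16 19 18 20
end: lo=6, hi=6; a = 9 5 4 10 3 7 12 16 19 18 20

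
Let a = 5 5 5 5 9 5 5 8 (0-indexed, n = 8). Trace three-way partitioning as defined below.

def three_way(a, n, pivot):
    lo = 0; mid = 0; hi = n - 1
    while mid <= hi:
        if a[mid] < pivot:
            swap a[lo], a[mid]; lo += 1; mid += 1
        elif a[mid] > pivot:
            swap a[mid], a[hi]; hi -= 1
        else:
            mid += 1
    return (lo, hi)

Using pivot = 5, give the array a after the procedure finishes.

pivot = 5; lo=0, mid=0, hi=7
a[mid]=5=5: mid=1
a[mid]=5=5: mid=2
a[mid]=5=5: mid=3
a[mid]=5=5: mid=4
a[mid]=9>5: swap a[4],a[7]; hi=6 → 5 5 5 5 8 5 5 9
a[mid]=8>5: swap a[4],a[6]; hi=5 → 5 5 5 5 5 5 8 9
a[mid]=5=5: mid=5
a[mid]=5=5: mid=6
end: lo=0, hi=5; a = 5 5 5 5 5 5 8 9

5 5 5 5 5 5 8 9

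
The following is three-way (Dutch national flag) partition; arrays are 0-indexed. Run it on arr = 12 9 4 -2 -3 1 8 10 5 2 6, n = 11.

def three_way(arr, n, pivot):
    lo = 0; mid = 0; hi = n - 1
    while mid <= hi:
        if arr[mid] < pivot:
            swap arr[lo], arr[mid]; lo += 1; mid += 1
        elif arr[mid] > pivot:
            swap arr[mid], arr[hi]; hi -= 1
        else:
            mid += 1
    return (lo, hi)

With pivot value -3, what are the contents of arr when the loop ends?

lo=0 mid=0 hi=10
12>-3: swap(0,10), hi=9 ⇒ 6 9 4 -2 -3 1 8 10 5 2 12
6>-3: swap(0,9), hi=8 ⇒ 2 9 4 -2 -3 1 8 10 5 6 12
2>-3: swap(0,8), hi=7 ⇒ 5 9 4 -2 -3 1 8 10 2 6 12
5>-3: swap(0,7), hi=6 ⇒ 10 9 4 -2 -3 1 8 5 2 6 12
10>-3: swap(0,6), hi=5 ⇒ 8 9 4 -2 -3 1 10 5 2 6 12
8>-3: swap(0,5), hi=4 ⇒ 1 9 4 -2 -3 8 10 5 2 6 12
1>-3: swap(0,4), hi=3 ⇒ -3 9 4 -2 1 8 10 5 2 6 12
-3=-3: mid=1
9>-3: swap(1,3), hi=2 ⇒ -3 -2 4 9 1 8 10 5 2 6 12
-2>-3: swap(1,2), hi=1 ⇒ -3 4 -2 9 1 8 10 5 2 6 12
4>-3: swap(1,1), hi=0 ⇒ -3 4 -2 9 1 8 10 5 2 6 12
done. lo=0 hi=0; arr=-3 4 -2 9 1 8 10 5 2 6 12

-3 4 -2 9 1 8 10 5 2 6 12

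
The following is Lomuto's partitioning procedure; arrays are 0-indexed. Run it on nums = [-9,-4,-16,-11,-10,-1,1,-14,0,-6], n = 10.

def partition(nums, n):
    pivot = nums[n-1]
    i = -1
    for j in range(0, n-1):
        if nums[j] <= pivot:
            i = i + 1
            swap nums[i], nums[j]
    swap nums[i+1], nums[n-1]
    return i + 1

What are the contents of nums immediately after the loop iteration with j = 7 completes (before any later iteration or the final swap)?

pivot = nums[9] = -6; i = -1
j=0: nums[0]=-9 ≤ -6 → i=0, swap nums[0],nums[0] (no change) → [-9,-4,-16,-11,-10,-1,1,-14,0,-6]
j=1: nums[1]=-4 > -6 → no swap
j=2: nums[2]=-16 ≤ -6 → i=1, swap nums[1],nums[2] → [-9,-16,-4,-11,-10,-1,1,-14,0,-6]
j=3: nums[3]=-11 ≤ -6 → i=2, swap nums[2],nums[3] → [-9,-16,-11,-4,-10,-1,1,-14,0,-6]
j=4: nums[4]=-10 ≤ -6 → i=3, swap nums[3],nums[4] → [-9,-16,-11,-10,-4,-1,1,-14,0,-6]
j=5: nums[5]=-1 > -6 → no swap
j=6: nums[6]=1 > -6 → no swap
j=7: nums[7]=-14 ≤ -6 → i=4, swap nums[4],nums[7] → [-9,-16,-11,-10,-14,-1,1,-4,0,-6]
(after j=7) nums = [-9,-16,-11,-10,-14,-1,1,-4,0,-6]

[-9,-16,-11,-10,-14,-1,1,-4,0,-6]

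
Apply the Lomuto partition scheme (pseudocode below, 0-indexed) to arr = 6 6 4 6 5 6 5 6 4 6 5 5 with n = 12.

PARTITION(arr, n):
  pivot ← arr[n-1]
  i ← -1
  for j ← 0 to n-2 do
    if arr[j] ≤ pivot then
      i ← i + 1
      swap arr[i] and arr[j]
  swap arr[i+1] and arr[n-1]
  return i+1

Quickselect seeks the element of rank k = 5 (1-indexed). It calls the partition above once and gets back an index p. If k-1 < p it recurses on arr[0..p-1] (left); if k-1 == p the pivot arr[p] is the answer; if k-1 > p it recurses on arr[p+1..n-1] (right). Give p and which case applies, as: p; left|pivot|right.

5; left

pivot = arr[11] = 5; i = -1
j=0: arr[0]=6 > 5 → no swap
j=1: arr[1]=6 > 5 → no swap
j=2: arr[2]=4 ≤ 5 → i=0, swap arr[0],arr[2] → 4 6 6 6 5 6 5 6 4 6 5 5
j=3: arr[3]=6 > 5 → no swap
j=4: arr[4]=5 ≤ 5 → i=1, swap arr[1],arr[4] → 4 5 6 6 6 6 5 6 4 6 5 5
j=5: arr[5]=6 > 5 → no swap
j=6: arr[6]=5 ≤ 5 → i=2, swap arr[2],arr[6] → 4 5 5 6 6 6 6 6 4 6 5 5
j=7: arr[7]=6 > 5 → no swap
j=8: arr[8]=4 ≤ 5 → i=3, swap arr[3],arr[8] → 4 5 5 4 6 6 6 6 6 6 5 5
j=9: arr[9]=6 > 5 → no swap
j=10: arr[10]=5 ≤ 5 → i=4, swap arr[4],arr[10] → 4 5 5 4 5 6 6 6 6 6 6 5
final swap arr[5],arr[11] → 4 5 5 4 5 5 6 6 6 6 6 6; return 5
p = 5; k-1 = 4 < 5 ⇒ left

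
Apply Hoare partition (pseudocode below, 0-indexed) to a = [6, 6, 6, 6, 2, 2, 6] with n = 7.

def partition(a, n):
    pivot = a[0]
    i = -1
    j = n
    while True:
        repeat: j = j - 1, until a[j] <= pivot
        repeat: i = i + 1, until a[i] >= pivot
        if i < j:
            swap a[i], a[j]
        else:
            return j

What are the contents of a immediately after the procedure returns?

pivot=6
j stops at 6 (6), i stops at 0 (6); swap ⇒ [6, 6, 6, 6, 2, 2, 6]
j stops at 5 (2), i stops at 1 (6); swap ⇒ [6, 2, 6, 6, 2, 6, 6]
j stops at 4 (2), i stops at 2 (6); swap ⇒ [6, 2, 2, 6, 6, 6, 6]
j stops at 3, i stops at 3; i≥j ⇒ return 3. a=[6, 2, 2, 6, 6, 6, 6]

[6, 2, 2, 6, 6, 6, 6]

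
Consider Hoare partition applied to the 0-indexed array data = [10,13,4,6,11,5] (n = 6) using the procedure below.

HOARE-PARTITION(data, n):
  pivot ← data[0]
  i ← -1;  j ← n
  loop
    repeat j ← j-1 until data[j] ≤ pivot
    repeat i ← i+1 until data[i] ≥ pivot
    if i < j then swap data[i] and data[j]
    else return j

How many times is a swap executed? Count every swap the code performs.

pivot = data[0] = 10; i = -1, j = 6
j→5 (data[5]=5≤10), i→0 (data[0]=10≥10); i<j, swap → [5,13,4,6,11,10]
j→3 (data[3]=6≤10), i→1 (data[1]=13≥10); i<j, swap → [5,6,4,13,11,10]
j→2, i→3; i≥j, return j=2. data = [5,6,4,13,11,10]

2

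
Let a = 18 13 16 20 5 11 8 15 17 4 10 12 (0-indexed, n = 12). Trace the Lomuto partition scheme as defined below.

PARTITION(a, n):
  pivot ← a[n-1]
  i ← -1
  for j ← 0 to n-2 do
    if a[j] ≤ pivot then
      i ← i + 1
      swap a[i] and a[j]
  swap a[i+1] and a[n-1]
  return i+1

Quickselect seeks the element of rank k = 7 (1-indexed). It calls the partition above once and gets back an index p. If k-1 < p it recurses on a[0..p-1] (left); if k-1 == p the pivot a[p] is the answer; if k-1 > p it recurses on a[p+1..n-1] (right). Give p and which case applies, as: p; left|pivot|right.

5; right

pivot = a[11] = 12; i = -1
j=0: a[0]=18 > 12 → no swap
j=1: a[1]=13 > 12 → no swap
j=2: a[2]=16 > 12 → no swap
j=3: a[3]=20 > 12 → no swap
j=4: a[4]=5 ≤ 12 → i=0, swap a[0],a[4] → 5 13 16 20 18 11 8 15 17 4 10 12
j=5: a[5]=11 ≤ 12 → i=1, swap a[1],a[5] → 5 11 16 20 18 13 8 15 17 4 10 12
j=6: a[6]=8 ≤ 12 → i=2, swap a[2],a[6] → 5 11 8 20 18 13 16 15 17 4 10 12
j=7: a[7]=15 > 12 → no swap
j=8: a[8]=17 > 12 → no swap
j=9: a[9]=4 ≤ 12 → i=3, swap a[3],a[9] → 5 11 8 4 18 13 16 15 17 20 10 12
j=10: a[10]=10 ≤ 12 → i=4, swap a[4],a[10] → 5 11 8 4 10 13 16 15 17 20 18 12
final swap a[5],a[11] → 5 11 8 4 10 12 16 15 17 20 18 13; return 5
p = 5; k-1 = 6 > 5 ⇒ right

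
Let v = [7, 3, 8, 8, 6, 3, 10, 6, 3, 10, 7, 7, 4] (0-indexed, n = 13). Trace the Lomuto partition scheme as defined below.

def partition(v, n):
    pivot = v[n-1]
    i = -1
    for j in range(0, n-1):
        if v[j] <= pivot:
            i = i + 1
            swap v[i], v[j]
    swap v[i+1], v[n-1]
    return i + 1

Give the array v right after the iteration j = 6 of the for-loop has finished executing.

pivot=4, i=-1
j=0: 7>4, skip
j=1: 3≤4, i=0, swap(0,1) ⇒ [3, 7, 8, 8, 6, 3, 10, 6, 3, 10, 7, 7, 4]
j=2: 8>4, skip
j=3: 8>4, skip
j=4: 6>4, skip
j=5: 3≤4, i=1, swap(1,5) ⇒ [3, 3, 8, 8, 6, 7, 10, 6, 3, 10, 7, 7, 4]
j=6: 10>4, skip
(after j=6) v = [3, 3, 8, 8, 6, 7, 10, 6, 3, 10, 7, 7, 4]

[3, 3, 8, 8, 6, 7, 10, 6, 3, 10, 7, 7, 4]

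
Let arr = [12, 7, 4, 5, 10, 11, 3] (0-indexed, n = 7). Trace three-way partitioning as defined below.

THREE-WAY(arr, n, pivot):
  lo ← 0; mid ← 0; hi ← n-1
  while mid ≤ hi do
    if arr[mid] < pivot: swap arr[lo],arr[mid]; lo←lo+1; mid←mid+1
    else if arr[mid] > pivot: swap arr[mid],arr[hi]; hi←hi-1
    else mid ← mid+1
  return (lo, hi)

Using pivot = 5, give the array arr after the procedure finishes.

pivot = 5; lo=0, mid=0, hi=6
arr[mid]=12>5: swap arr[0],arr[6]; hi=5 → [3, 7, 4, 5, 10, 11, 12]
arr[mid]=3<5: swap arr[0],arr[0]; lo=1,mid=1 → [3, 7, 4, 5, 10, 11, 12]
arr[mid]=7>5: swap arr[1],arr[5]; hi=4 → [3, 11, 4, 5, 10, 7, 12]
arr[mid]=11>5: swap arr[1],arr[4]; hi=3 → [3, 10, 4, 5, 11, 7, 12]
arr[mid]=10>5: swap arr[1],arr[3]; hi=2 → [3, 5, 4, 10, 11, 7, 12]
arr[mid]=5=5: mid=2
arr[mid]=4<5: swap arr[1],arr[2]; lo=2,mid=3 → [3, 4, 5, 10, 11, 7, 12]
end: lo=2, hi=2; arr = [3, 4, 5, 10, 11, 7, 12]

[3, 4, 5, 10, 11, 7, 12]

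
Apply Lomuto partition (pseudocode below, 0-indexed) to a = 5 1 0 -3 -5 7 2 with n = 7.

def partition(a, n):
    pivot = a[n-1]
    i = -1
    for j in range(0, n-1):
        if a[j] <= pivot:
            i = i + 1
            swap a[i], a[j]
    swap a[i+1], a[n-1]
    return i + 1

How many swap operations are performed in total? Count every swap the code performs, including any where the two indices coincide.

5

pivot = a[6] = 2; i = -1
j=0: a[0]=5 > 2 → no swap
j=1: a[1]=1 ≤ 2 → i=0, swap a[0],a[1] → 1 5 0 -3 -5 7 2
j=2: a[2]=0 ≤ 2 → i=1, swap a[1],a[2] → 1 0 5 -3 -5 7 2
j=3: a[3]=-3 ≤ 2 → i=2, swap a[2],a[3] → 1 0 -3 5 -5 7 2
j=4: a[4]=-5 ≤ 2 → i=3, swap a[3],a[4] → 1 0 -3 -5 5 7 2
j=5: a[5]=7 > 2 → no swap
final swap a[4],a[6] → 1 0 -3 -5 2 7 5; return 4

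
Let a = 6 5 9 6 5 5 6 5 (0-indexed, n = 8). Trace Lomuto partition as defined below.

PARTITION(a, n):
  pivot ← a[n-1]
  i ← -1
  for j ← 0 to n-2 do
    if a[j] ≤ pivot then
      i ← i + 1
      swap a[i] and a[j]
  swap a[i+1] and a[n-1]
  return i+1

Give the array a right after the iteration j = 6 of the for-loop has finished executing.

pivot = a[7] = 5; i = -1
j=0: a[0]=6 > 5 → no swap
j=1: a[1]=5 ≤ 5 → i=0, swap a[0],a[1] → 5 6 9 6 5 5 6 5
j=2: a[2]=9 > 5 → no swap
j=3: a[3]=6 > 5 → no swap
j=4: a[4]=5 ≤ 5 → i=1, swap a[1],a[4] → 5 5 9 6 6 5 6 5
j=5: a[5]=5 ≤ 5 → i=2, swap a[2],a[5] → 5 5 5 6 6 9 6 5
j=6: a[6]=6 > 5 → no swap
(after j=6) a = 5 5 5 6 6 9 6 5

5 5 5 6 6 9 6 5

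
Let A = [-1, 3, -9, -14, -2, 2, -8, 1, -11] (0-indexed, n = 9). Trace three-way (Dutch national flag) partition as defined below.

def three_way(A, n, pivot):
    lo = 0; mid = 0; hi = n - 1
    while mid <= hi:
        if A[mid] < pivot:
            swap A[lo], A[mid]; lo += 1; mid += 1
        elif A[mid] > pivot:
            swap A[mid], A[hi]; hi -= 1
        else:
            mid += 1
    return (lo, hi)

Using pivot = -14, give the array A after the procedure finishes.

lo=0 mid=0 hi=8
-1>-14: swap(0,8), hi=7 ⇒ [-11, 3, -9, -14, -2, 2, -8, 1, -1]
-11>-14: swap(0,7), hi=6 ⇒ [1, 3, -9, -14, -2, 2, -8, -11, -1]
1>-14: swap(0,6), hi=5 ⇒ [-8, 3, -9, -14, -2, 2, 1, -11, -1]
-8>-14: swap(0,5), hi=4 ⇒ [2, 3, -9, -14, -2, -8, 1, -11, -1]
2>-14: swap(0,4), hi=3 ⇒ [-2, 3, -9, -14, 2, -8, 1, -11, -1]
-2>-14: swap(0,3), hi=2 ⇒ [-14, 3, -9, -2, 2, -8, 1, -11, -1]
-14=-14: mid=1
3>-14: swap(1,2), hi=1 ⇒ [-14, -9, 3, -2, 2, -8, 1, -11, -1]
-9>-14: swap(1,1), hi=0 ⇒ [-14, -9, 3, -2, 2, -8, 1, -11, -1]
done. lo=0 hi=0; A=[-14, -9, 3, -2, 2, -8, 1, -11, -1]

[-14, -9, 3, -2, 2, -8, 1, -11, -1]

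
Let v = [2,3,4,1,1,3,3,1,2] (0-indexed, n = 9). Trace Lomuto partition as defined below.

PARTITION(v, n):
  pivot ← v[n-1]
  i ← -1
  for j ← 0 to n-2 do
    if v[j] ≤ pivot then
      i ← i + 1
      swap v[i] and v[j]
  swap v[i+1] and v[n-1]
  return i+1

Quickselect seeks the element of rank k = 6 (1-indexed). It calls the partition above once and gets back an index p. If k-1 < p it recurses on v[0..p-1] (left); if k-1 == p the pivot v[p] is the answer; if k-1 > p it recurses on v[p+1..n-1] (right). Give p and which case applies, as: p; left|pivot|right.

pivot = v[8] = 2; i = -1
j=0: v[0]=2 ≤ 2 → i=0, swap v[0],v[0] (no change) → [2,3,4,1,1,3,3,1,2]
j=1: v[1]=3 > 2 → no swap
j=2: v[2]=4 > 2 → no swap
j=3: v[3]=1 ≤ 2 → i=1, swap v[1],v[3] → [2,1,4,3,1,3,3,1,2]
j=4: v[4]=1 ≤ 2 → i=2, swap v[2],v[4] → [2,1,1,3,4,3,3,1,2]
j=5: v[5]=3 > 2 → no swap
j=6: v[6]=3 > 2 → no swap
j=7: v[7]=1 ≤ 2 → i=3, swap v[3],v[7] → [2,1,1,1,4,3,3,3,2]
final swap v[4],v[8] → [2,1,1,1,2,3,3,3,4]; return 4
p = 4; k-1 = 5 > 4 ⇒ right

4; right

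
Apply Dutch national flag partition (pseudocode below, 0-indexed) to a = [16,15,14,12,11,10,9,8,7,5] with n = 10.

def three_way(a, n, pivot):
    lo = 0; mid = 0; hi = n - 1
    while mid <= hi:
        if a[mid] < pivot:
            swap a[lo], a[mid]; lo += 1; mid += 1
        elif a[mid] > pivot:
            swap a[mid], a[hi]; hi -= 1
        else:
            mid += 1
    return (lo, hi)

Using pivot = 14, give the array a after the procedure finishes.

pivot = 14; lo=0, mid=0, hi=9
a[mid]=16>14: swap a[0],a[9]; hi=8 → [5,15,14,12,11,10,9,8,7,16]
a[mid]=5<14: swap a[0],a[0]; lo=1,mid=1 → [5,15,14,12,11,10,9,8,7,16]
a[mid]=15>14: swap a[1],a[8]; hi=7 → [5,7,14,12,11,10,9,8,15,16]
a[mid]=7<14: swap a[1],a[1]; lo=2,mid=2 → [5,7,14,12,11,10,9,8,15,16]
a[mid]=14=14: mid=3
a[mid]=12<14: swap a[2],a[3]; lo=3,mid=4 → [5,7,12,14,11,10,9,8,15,16]
a[mid]=11<14: swap a[3],a[4]; lo=4,mid=5 → [5,7,12,11,14,10,9,8,15,16]
a[mid]=10<14: swap a[4],a[5]; lo=5,mid=6 → [5,7,12,11,10,14,9,8,15,16]
a[mid]=9<14: swap a[5],a[6]; lo=6,mid=7 → [5,7,12,11,10,9,14,8,15,16]
a[mid]=8<14: swap a[6],a[7]; lo=7,mid=8 → [5,7,12,11,10,9,8,14,15,16]
end: lo=7, hi=7; a = [5,7,12,11,10,9,8,14,15,16]

[5,7,12,11,10,9,8,14,15,16]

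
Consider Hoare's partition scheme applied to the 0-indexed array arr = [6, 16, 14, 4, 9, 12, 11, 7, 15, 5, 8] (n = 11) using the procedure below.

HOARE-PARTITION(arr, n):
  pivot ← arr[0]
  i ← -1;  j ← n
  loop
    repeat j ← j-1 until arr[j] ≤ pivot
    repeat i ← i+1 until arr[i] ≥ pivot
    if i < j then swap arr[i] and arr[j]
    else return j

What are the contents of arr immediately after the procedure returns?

[5, 4, 14, 16, 9, 12, 11, 7, 15, 6, 8]

pivot=6
j stops at 9 (5), i stops at 0 (6); swap ⇒ [5, 16, 14, 4, 9, 12, 11, 7, 15, 6, 8]
j stops at 3 (4), i stops at 1 (16); swap ⇒ [5, 4, 14, 16, 9, 12, 11, 7, 15, 6, 8]
j stops at 1, i stops at 2; i≥j ⇒ return 1. arr=[5, 4, 14, 16, 9, 12, 11, 7, 15, 6, 8]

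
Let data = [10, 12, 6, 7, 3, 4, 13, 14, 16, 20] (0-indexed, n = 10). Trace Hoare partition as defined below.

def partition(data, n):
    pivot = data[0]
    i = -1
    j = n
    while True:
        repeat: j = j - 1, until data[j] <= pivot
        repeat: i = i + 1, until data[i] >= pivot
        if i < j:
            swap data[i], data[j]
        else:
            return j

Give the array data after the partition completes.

pivot = data[0] = 10; i = -1, j = 10
j→5 (data[5]=4≤10), i→0 (data[0]=10≥10); i<j, swap → [4, 12, 6, 7, 3, 10, 13, 14, 16, 20]
j→4 (data[4]=3≤10), i→1 (data[1]=12≥10); i<j, swap → [4, 3, 6, 7, 12, 10, 13, 14, 16, 20]
j→3, i→4; i≥j, return j=3. data = [4, 3, 6, 7, 12, 10, 13, 14, 16, 20]

[4, 3, 6, 7, 12, 10, 13, 14, 16, 20]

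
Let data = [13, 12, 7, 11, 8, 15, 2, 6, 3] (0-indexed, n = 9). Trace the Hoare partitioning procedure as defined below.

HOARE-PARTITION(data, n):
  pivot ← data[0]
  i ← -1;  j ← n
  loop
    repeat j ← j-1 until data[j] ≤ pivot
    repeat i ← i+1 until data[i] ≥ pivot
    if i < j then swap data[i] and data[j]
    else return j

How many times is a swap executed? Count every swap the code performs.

2

pivot=13
j stops at 8 (3), i stops at 0 (13); swap ⇒ [3, 12, 7, 11, 8, 15, 2, 6, 13]
j stops at 7 (6), i stops at 5 (15); swap ⇒ [3, 12, 7, 11, 8, 6, 2, 15, 13]
j stops at 6, i stops at 7; i≥j ⇒ return 6. data=[3, 12, 7, 11, 8, 6, 2, 15, 13]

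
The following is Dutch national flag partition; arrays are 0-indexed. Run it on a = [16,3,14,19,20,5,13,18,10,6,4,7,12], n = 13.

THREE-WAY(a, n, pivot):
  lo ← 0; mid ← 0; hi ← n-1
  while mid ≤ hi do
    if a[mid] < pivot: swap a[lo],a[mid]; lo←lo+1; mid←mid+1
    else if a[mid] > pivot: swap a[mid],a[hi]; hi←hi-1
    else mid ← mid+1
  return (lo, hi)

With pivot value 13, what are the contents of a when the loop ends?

[12,3,7,4,6,5,10,13,18,20,19,14,16]

lo=0 mid=0 hi=12
16>13: swap(0,12), hi=11 ⇒ [12,3,14,19,20,5,13,18,10,6,4,7,16]
12<13: swap(0,0), lo=1 mid=1 ⇒ [12,3,14,19,20,5,13,18,10,6,4,7,16]
3<13: swap(1,1), lo=2 mid=2 ⇒ [12,3,14,19,20,5,13,18,10,6,4,7,16]
14>13: swap(2,11), hi=10 ⇒ [12,3,7,19,20,5,13,18,10,6,4,14,16]
7<13: swap(2,2), lo=3 mid=3 ⇒ [12,3,7,19,20,5,13,18,10,6,4,14,16]
19>13: swap(3,10), hi=9 ⇒ [12,3,7,4,20,5,13,18,10,6,19,14,16]
4<13: swap(3,3), lo=4 mid=4 ⇒ [12,3,7,4,20,5,13,18,10,6,19,14,16]
20>13: swap(4,9), hi=8 ⇒ [12,3,7,4,6,5,13,18,10,20,19,14,16]
6<13: swap(4,4), lo=5 mid=5 ⇒ [12,3,7,4,6,5,13,18,10,20,19,14,16]
5<13: swap(5,5), lo=6 mid=6 ⇒ [12,3,7,4,6,5,13,18,10,20,19,14,16]
13=13: mid=7
18>13: swap(7,8), hi=7 ⇒ [12,3,7,4,6,5,13,10,18,20,19,14,16]
10<13: swap(6,7), lo=7 mid=8 ⇒ [12,3,7,4,6,5,10,13,18,20,19,14,16]
done. lo=7 hi=7; a=[12,3,7,4,6,5,10,13,18,20,19,14,16]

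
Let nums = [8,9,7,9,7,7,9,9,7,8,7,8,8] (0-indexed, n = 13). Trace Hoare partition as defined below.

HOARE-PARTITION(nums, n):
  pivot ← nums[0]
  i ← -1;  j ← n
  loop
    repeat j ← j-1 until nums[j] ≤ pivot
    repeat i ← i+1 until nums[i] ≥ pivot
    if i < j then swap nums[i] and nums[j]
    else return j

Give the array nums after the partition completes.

pivot = nums[0] = 8; i = -1, j = 13
j→12 (nums[12]=8≤8), i→0 (nums[0]=8≥8); i<j, swap → [8,9,7,9,7,7,9,9,7,8,7,8,8]
j→11 (nums[11]=8≤8), i→1 (nums[1]=9≥8); i<j, swap → [8,8,7,9,7,7,9,9,7,8,7,9,8]
j→10 (nums[10]=7≤8), i→3 (nums[3]=9≥8); i<j, swap → [8,8,7,7,7,7,9,9,7,8,9,9,8]
j→9 (nums[9]=8≤8), i→6 (nums[6]=9≥8); i<j, swap → [8,8,7,7,7,7,8,9,7,9,9,9,8]
j→8 (nums[8]=7≤8), i→7 (nums[7]=9≥8); i<j, swap → [8,8,7,7,7,7,8,7,9,9,9,9,8]
j→7, i→8; i≥j, return j=7. nums = [8,8,7,7,7,7,8,7,9,9,9,9,8]

[8,8,7,7,7,7,8,7,9,9,9,9,8]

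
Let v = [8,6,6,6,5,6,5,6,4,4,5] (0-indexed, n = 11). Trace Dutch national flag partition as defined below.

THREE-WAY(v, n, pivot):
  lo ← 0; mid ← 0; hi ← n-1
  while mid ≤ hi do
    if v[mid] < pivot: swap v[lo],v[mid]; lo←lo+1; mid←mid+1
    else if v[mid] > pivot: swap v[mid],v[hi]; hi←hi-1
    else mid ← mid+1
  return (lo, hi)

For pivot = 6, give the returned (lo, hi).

pivot = 6; lo=0, mid=0, hi=10
v[mid]=8>6: swap v[0],v[10]; hi=9 → [5,6,6,6,5,6,5,6,4,4,8]
v[mid]=5<6: swap v[0],v[0]; lo=1,mid=1 → [5,6,6,6,5,6,5,6,4,4,8]
v[mid]=6=6: mid=2
v[mid]=6=6: mid=3
v[mid]=6=6: mid=4
v[mid]=5<6: swap v[1],v[4]; lo=2,mid=5 → [5,5,6,6,6,6,5,6,4,4,8]
v[mid]=6=6: mid=6
v[mid]=5<6: swap v[2],v[6]; lo=3,mid=7 → [5,5,5,6,6,6,6,6,4,4,8]
v[mid]=6=6: mid=8
v[mid]=4<6: swap v[3],v[8]; lo=4,mid=9 → [5,5,5,4,6,6,6,6,6,4,8]
v[mid]=4<6: swap v[4],v[9]; lo=5,mid=10 → [5,5,5,4,4,6,6,6,6,6,8]
end: lo=5, hi=9; v = [5,5,5,4,4,6,6,6,6,6,8]

(5, 9)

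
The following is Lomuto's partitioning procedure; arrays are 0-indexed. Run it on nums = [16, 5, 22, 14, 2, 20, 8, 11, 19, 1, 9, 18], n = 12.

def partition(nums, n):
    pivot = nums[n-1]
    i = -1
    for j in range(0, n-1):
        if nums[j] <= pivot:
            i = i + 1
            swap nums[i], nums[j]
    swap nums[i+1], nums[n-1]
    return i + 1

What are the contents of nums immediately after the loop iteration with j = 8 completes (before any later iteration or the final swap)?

[16, 5, 14, 2, 8, 11, 22, 20, 19, 1, 9, 18]

pivot=18, i=-1
j=0: 16≤18, i=0, swap(0,0) ⇒ [16, 5, 22, 14, 2, 20, 8, 11, 19, 1, 9, 18]
j=1: 5≤18, i=1, swap(1,1) ⇒ [16, 5, 22, 14, 2, 20, 8, 11, 19, 1, 9, 18]
j=2: 22>18, skip
j=3: 14≤18, i=2, swap(2,3) ⇒ [16, 5, 14, 22, 2, 20, 8, 11, 19, 1, 9, 18]
j=4: 2≤18, i=3, swap(3,4) ⇒ [16, 5, 14, 2, 22, 20, 8, 11, 19, 1, 9, 18]
j=5: 20>18, skip
j=6: 8≤18, i=4, swap(4,6) ⇒ [16, 5, 14, 2, 8, 20, 22, 11, 19, 1, 9, 18]
j=7: 11≤18, i=5, swap(5,7) ⇒ [16, 5, 14, 2, 8, 11, 22, 20, 19, 1, 9, 18]
j=8: 19>18, skip
(after j=8) nums = [16, 5, 14, 2, 8, 11, 22, 20, 19, 1, 9, 18]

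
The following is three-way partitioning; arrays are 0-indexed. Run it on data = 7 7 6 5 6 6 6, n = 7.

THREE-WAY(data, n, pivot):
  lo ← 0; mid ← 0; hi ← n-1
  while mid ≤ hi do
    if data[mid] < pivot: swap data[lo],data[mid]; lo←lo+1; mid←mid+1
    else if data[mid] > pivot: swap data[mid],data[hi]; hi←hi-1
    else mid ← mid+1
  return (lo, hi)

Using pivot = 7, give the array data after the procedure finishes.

lo=0 mid=0 hi=6
7=7: mid=1
7=7: mid=2
6<7: swap(0,2), lo=1 mid=3 ⇒ 6 7 7 5 6 6 6
5<7: swap(1,3), lo=2 mid=4 ⇒ 6 5 7 7 6 6 6
6<7: swap(2,4), lo=3 mid=5 ⇒ 6 5 6 7 7 6 6
6<7: swap(3,5), lo=4 mid=6 ⇒ 6 5 6 6 7 7 6
6<7: swap(4,6), lo=5 mid=7 ⇒ 6 5 6 6 6 7 7
done. lo=5 hi=6; data=6 5 6 6 6 7 7

6 5 6 6 6 7 7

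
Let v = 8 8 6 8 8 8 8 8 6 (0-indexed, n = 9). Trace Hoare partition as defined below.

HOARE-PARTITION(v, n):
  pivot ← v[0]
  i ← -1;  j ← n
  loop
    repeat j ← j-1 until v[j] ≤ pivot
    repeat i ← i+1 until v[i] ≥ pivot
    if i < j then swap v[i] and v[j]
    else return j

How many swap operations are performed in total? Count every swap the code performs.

pivot = v[0] = 8; i = -1, j = 9
j→8 (v[8]=6≤8), i→0 (v[0]=8≥8); i<j, swap → 6 8 6 8 8 8 8 8 8
j→7 (v[7]=8≤8), i→1 (v[1]=8≥8); i<j, swap → 6 8 6 8 8 8 8 8 8
j→6 (v[6]=8≤8), i→3 (v[3]=8≥8); i<j, swap → 6 8 6 8 8 8 8 8 8
j→5 (v[5]=8≤8), i→4 (v[4]=8≥8); i<j, swap → 6 8 6 8 8 8 8 8 8
j→4, i→5; i≥j, return j=4. v = 6 8 6 8 8 8 8 8 8

4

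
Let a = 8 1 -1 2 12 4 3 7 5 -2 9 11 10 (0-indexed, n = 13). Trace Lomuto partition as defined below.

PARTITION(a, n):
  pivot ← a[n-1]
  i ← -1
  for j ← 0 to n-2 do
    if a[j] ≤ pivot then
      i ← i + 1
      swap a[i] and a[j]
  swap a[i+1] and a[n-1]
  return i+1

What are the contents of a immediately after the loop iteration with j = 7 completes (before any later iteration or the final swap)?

pivot = a[12] = 10; i = -1
j=0: a[0]=8 ≤ 10 → i=0, swap a[0],a[0] (no change) → 8 1 -1 2 12 4 3 7 5 -2 9 11 10
j=1: a[1]=1 ≤ 10 → i=1, swap a[1],a[1] (no change) → 8 1 -1 2 12 4 3 7 5 -2 9 11 10
j=2: a[2]=-1 ≤ 10 → i=2, swap a[2],a[2] (no change) → 8 1 -1 2 12 4 3 7 5 -2 9 11 10
j=3: a[3]=2 ≤ 10 → i=3, swap a[3],a[3] (no change) → 8 1 -1 2 12 4 3 7 5 -2 9 11 10
j=4: a[4]=12 > 10 → no swap
j=5: a[5]=4 ≤ 10 → i=4, swap a[4],a[5] → 8 1 -1 2 4 12 3 7 5 -2 9 11 10
j=6: a[6]=3 ≤ 10 → i=5, swap a[5],a[6] → 8 1 -1 2 4 3 12 7 5 -2 9 11 10
j=7: a[7]=7 ≤ 10 → i=6, swap a[6],a[7] → 8 1 -1 2 4 3 7 12 5 -2 9 11 10
(after j=7) a = 8 1 -1 2 4 3 7 12 5 -2 9 11 10

8 1 -1 2 4 3 7 12 5 -2 9 11 10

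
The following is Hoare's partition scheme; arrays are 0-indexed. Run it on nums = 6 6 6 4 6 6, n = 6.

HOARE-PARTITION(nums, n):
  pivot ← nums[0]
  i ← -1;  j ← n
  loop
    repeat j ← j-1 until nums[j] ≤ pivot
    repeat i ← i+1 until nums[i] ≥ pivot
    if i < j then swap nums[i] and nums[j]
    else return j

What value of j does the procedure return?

pivot = nums[0] = 6; i = -1, j = 6
j→5 (nums[5]=6≤6), i→0 (nums[0]=6≥6); i<j, swap → 6 6 6 4 6 6
j→4 (nums[4]=6≤6), i→1 (nums[1]=6≥6); i<j, swap → 6 6 6 4 6 6
j→3 (nums[3]=4≤6), i→2 (nums[2]=6≥6); i<j, swap → 6 6 4 6 6 6
j→2, i→3; i≥j, return j=2. nums = 6 6 4 6 6 6

2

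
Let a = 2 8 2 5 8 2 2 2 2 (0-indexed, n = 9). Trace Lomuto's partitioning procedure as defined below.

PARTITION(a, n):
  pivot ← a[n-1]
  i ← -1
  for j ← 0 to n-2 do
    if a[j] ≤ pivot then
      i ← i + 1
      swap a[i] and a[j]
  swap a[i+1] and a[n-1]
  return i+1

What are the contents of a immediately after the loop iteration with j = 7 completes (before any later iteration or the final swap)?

pivot = a[8] = 2; i = -1
j=0: a[0]=2 ≤ 2 → i=0, swap a[0],a[0] (no change) → 2 8 2 5 8 2 2 2 2
j=1: a[1]=8 > 2 → no swap
j=2: a[2]=2 ≤ 2 → i=1, swap a[1],a[2] → 2 2 8 5 8 2 2 2 2
j=3: a[3]=5 > 2 → no swap
j=4: a[4]=8 > 2 → no swap
j=5: a[5]=2 ≤ 2 → i=2, swap a[2],a[5] → 2 2 2 5 8 8 2 2 2
j=6: a[6]=2 ≤ 2 → i=3, swap a[3],a[6] → 2 2 2 2 8 8 5 2 2
j=7: a[7]=2 ≤ 2 → i=4, swap a[4],a[7] → 2 2 2 2 2 8 5 8 2
(after j=7) a = 2 2 2 2 2 8 5 8 2

2 2 2 2 2 8 5 8 2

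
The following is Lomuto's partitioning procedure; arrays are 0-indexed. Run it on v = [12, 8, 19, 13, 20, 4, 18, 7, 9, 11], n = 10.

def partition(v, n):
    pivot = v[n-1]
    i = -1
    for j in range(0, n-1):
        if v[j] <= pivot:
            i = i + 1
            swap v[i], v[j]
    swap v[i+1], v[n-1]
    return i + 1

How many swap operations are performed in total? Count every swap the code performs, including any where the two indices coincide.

5

pivot = v[9] = 11; i = -1
j=0: v[0]=12 > 11 → no swap
j=1: v[1]=8 ≤ 11 → i=0, swap v[0],v[1] → [8, 12, 19, 13, 20, 4, 18, 7, 9, 11]
j=2: v[2]=19 > 11 → no swap
j=3: v[3]=13 > 11 → no swap
j=4: v[4]=20 > 11 → no swap
j=5: v[5]=4 ≤ 11 → i=1, swap v[1],v[5] → [8, 4, 19, 13, 20, 12, 18, 7, 9, 11]
j=6: v[6]=18 > 11 → no swap
j=7: v[7]=7 ≤ 11 → i=2, swap v[2],v[7] → [8, 4, 7, 13, 20, 12, 18, 19, 9, 11]
j=8: v[8]=9 ≤ 11 → i=3, swap v[3],v[8] → [8, 4, 7, 9, 20, 12, 18, 19, 13, 11]
final swap v[4],v[9] → [8, 4, 7, 9, 11, 12, 18, 19, 13, 20]; return 4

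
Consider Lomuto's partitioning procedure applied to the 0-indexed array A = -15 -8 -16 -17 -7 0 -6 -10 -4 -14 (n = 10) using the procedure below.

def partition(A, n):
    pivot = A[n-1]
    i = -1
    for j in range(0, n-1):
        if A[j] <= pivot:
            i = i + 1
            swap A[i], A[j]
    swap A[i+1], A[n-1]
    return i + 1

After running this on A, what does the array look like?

-15 -16 -17 -14 -7 0 -6 -10 -4 -8

pivot = A[9] = -14; i = -1
j=0: A[0]=-15 ≤ -14 → i=0, swap A[0],A[0] (no change) → -15 -8 -16 -17 -7 0 -6 -10 -4 -14
j=1: A[1]=-8 > -14 → no swap
j=2: A[2]=-16 ≤ -14 → i=1, swap A[1],A[2] → -15 -16 -8 -17 -7 0 -6 -10 -4 -14
j=3: A[3]=-17 ≤ -14 → i=2, swap A[2],A[3] → -15 -16 -17 -8 -7 0 -6 -10 -4 -14
j=4: A[4]=-7 > -14 → no swap
j=5: A[5]=0 > -14 → no swap
j=6: A[6]=-6 > -14 → no swap
j=7: A[7]=-10 > -14 → no swap
j=8: A[8]=-4 > -14 → no swap
final swap A[3],A[9] → -15 -16 -17 -14 -7 0 -6 -10 -4 -8; return 3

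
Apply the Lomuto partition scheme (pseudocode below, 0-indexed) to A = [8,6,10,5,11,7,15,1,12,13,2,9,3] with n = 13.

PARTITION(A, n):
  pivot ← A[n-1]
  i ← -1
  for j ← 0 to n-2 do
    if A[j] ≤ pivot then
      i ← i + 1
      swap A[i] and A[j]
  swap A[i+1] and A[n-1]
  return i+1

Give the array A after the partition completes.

[1,2,3,5,11,7,15,8,12,13,6,9,10]

pivot = A[12] = 3; i = -1
j=0: A[0]=8 > 3 → no swap
j=1: A[1]=6 > 3 → no swap
j=2: A[2]=10 > 3 → no swap
j=3: A[3]=5 > 3 → no swap
j=4: A[4]=11 > 3 → no swap
j=5: A[5]=7 > 3 → no swap
j=6: A[6]=15 > 3 → no swap
j=7: A[7]=1 ≤ 3 → i=0, swap A[0],A[7] → [1,6,10,5,11,7,15,8,12,13,2,9,3]
j=8: A[8]=12 > 3 → no swap
j=9: A[9]=13 > 3 → no swap
j=10: A[10]=2 ≤ 3 → i=1, swap A[1],A[10] → [1,2,10,5,11,7,15,8,12,13,6,9,3]
j=11: A[11]=9 > 3 → no swap
final swap A[2],A[12] → [1,2,3,5,11,7,15,8,12,13,6,9,10]; return 2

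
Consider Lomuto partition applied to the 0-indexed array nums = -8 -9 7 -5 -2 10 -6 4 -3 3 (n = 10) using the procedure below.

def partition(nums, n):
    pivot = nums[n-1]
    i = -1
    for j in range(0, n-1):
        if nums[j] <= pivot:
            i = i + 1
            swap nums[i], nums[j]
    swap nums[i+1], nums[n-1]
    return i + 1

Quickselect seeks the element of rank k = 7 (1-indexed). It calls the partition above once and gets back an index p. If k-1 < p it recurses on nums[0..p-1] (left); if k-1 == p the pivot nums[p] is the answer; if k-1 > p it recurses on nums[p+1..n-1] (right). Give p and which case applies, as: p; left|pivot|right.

6; pivot

pivot = nums[9] = 3; i = -1
j=0: nums[0]=-8 ≤ 3 → i=0, swap nums[0],nums[0] (no change) → -8 -9 7 -5 -2 10 -6 4 -3 3
j=1: nums[1]=-9 ≤ 3 → i=1, swap nums[1],nums[1] (no change) → -8 -9 7 -5 -2 10 -6 4 -3 3
j=2: nums[2]=7 > 3 → no swap
j=3: nums[3]=-5 ≤ 3 → i=2, swap nums[2],nums[3] → -8 -9 -5 7 -2 10 -6 4 -3 3
j=4: nums[4]=-2 ≤ 3 → i=3, swap nums[3],nums[4] → -8 -9 -5 -2 7 10 -6 4 -3 3
j=5: nums[5]=10 > 3 → no swap
j=6: nums[6]=-6 ≤ 3 → i=4, swap nums[4],nums[6] → -8 -9 -5 -2 -6 10 7 4 -3 3
j=7: nums[7]=4 > 3 → no swap
j=8: nums[8]=-3 ≤ 3 → i=5, swap nums[5],nums[8] → -8 -9 -5 -2 -6 -3 7 4 10 3
final swap nums[6],nums[9] → -8 -9 -5 -2 -6 -3 3 4 10 7; return 6
p = 6; k-1 = 6 == 6 ⇒ pivot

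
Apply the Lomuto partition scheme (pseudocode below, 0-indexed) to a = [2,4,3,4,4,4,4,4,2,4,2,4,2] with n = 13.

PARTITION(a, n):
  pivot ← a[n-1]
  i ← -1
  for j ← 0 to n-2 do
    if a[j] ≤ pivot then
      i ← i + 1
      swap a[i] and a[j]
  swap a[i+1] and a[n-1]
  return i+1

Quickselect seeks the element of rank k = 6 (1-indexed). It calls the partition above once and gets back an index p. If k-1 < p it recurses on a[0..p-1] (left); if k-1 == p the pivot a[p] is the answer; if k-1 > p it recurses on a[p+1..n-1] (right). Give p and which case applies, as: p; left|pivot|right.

3; right

pivot = a[12] = 2; i = -1
j=0: a[0]=2 ≤ 2 → i=0, swap a[0],a[0] (no change) → [2,4,3,4,4,4,4,4,2,4,2,4,2]
j=1: a[1]=4 > 2 → no swap
j=2: a[2]=3 > 2 → no swap
j=3: a[3]=4 > 2 → no swap
j=4: a[4]=4 > 2 → no swap
j=5: a[5]=4 > 2 → no swap
j=6: a[6]=4 > 2 → no swap
j=7: a[7]=4 > 2 → no swap
j=8: a[8]=2 ≤ 2 → i=1, swap a[1],a[8] → [2,2,3,4,4,4,4,4,4,4,2,4,2]
j=9: a[9]=4 > 2 → no swap
j=10: a[10]=2 ≤ 2 → i=2, swap a[2],a[10] → [2,2,2,4,4,4,4,4,4,4,3,4,2]
j=11: a[11]=4 > 2 → no swap
final swap a[3],a[12] → [2,2,2,2,4,4,4,4,4,4,3,4,4]; return 3
p = 3; k-1 = 5 > 3 ⇒ right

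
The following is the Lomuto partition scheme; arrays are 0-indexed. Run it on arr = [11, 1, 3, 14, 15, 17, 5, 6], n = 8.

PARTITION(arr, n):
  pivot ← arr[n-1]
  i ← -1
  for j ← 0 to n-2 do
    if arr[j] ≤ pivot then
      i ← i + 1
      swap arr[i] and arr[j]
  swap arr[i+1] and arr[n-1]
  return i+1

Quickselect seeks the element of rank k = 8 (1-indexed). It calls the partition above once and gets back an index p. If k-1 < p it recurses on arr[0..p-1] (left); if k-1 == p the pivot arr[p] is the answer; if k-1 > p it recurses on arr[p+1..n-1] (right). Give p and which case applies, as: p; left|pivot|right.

3; right

pivot=6, i=-1
j=0: 11>6, skip
j=1: 1≤6, i=0, swap(0,1) ⇒ [1, 11, 3, 14, 15, 17, 5, 6]
j=2: 3≤6, i=1, swap(1,2) ⇒ [1, 3, 11, 14, 15, 17, 5, 6]
j=3: 14>6, skip
j=4: 15>6, skip
j=5: 17>6, skip
j=6: 5≤6, i=2, swap(2,6) ⇒ [1, 3, 5, 14, 15, 17, 11, 6]
swap(3,7) ⇒ [1, 3, 5, 6, 15, 17, 11, 14]; return 3
p = 3; k-1 = 7 > 3 ⇒ right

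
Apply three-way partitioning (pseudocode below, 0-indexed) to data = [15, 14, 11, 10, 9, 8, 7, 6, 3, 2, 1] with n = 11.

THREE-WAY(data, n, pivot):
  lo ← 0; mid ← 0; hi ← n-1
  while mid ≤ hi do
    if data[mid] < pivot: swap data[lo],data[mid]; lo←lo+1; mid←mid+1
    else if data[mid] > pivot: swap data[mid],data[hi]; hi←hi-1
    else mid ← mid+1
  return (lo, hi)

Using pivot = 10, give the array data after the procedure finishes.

[1, 2, 3, 9, 8, 7, 6, 10, 11, 14, 15]

pivot = 10; lo=0, mid=0, hi=10
data[mid]=15>10: swap data[0],data[10]; hi=9 → [1, 14, 11, 10, 9, 8, 7, 6, 3, 2, 15]
data[mid]=1<10: swap data[0],data[0]; lo=1,mid=1 → [1, 14, 11, 10, 9, 8, 7, 6, 3, 2, 15]
data[mid]=14>10: swap data[1],data[9]; hi=8 → [1, 2, 11, 10, 9, 8, 7, 6, 3, 14, 15]
data[mid]=2<10: swap data[1],data[1]; lo=2,mid=2 → [1, 2, 11, 10, 9, 8, 7, 6, 3, 14, 15]
data[mid]=11>10: swap data[2],data[8]; hi=7 → [1, 2, 3, 10, 9, 8, 7, 6, 11, 14, 15]
data[mid]=3<10: swap data[2],data[2]; lo=3,mid=3 → [1, 2, 3, 10, 9, 8, 7, 6, 11, 14, 15]
data[mid]=10=10: mid=4
data[mid]=9<10: swap data[3],data[4]; lo=4,mid=5 → [1, 2, 3, 9, 10, 8, 7, 6, 11, 14, 15]
data[mid]=8<10: swap data[4],data[5]; lo=5,mid=6 → [1, 2, 3, 9, 8, 10, 7, 6, 11, 14, 15]
data[mid]=7<10: swap data[5],data[6]; lo=6,mid=7 → [1, 2, 3, 9, 8, 7, 10, 6, 11, 14, 15]
data[mid]=6<10: swap data[6],data[7]; lo=7,mid=8 → [1, 2, 3, 9, 8, 7, 6, 10, 11, 14, 15]
end: lo=7, hi=7; data = [1, 2, 3, 9, 8, 7, 6, 10, 11, 14, 15]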